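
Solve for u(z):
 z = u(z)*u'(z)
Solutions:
 u(z) = -sqrt(C1 + z^2)
 u(z) = sqrt(C1 + z^2)


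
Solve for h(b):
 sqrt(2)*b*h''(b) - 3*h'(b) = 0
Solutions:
 h(b) = C1 + C2*b^(1 + 3*sqrt(2)/2)


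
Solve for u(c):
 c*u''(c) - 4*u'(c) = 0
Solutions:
 u(c) = C1 + C2*c^5


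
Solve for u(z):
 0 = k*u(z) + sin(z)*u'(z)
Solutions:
 u(z) = C1*exp(k*(-log(cos(z) - 1) + log(cos(z) + 1))/2)


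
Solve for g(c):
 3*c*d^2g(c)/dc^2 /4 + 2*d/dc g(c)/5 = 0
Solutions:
 g(c) = C1 + C2*c^(7/15)


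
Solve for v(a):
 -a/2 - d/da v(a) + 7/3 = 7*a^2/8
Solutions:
 v(a) = C1 - 7*a^3/24 - a^2/4 + 7*a/3


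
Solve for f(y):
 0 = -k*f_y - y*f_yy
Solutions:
 f(y) = C1 + y^(1 - re(k))*(C2*sin(log(y)*Abs(im(k))) + C3*cos(log(y)*im(k)))


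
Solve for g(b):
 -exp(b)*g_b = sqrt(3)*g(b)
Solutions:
 g(b) = C1*exp(sqrt(3)*exp(-b))


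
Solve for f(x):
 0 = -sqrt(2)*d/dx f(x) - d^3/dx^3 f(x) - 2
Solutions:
 f(x) = C1 + C2*sin(2^(1/4)*x) + C3*cos(2^(1/4)*x) - sqrt(2)*x


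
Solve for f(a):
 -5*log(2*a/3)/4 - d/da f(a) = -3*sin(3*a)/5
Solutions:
 f(a) = C1 - 5*a*log(a)/4 - 5*a*log(2)/4 + 5*a/4 + 5*a*log(3)/4 - cos(3*a)/5


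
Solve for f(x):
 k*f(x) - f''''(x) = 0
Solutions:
 f(x) = C1*exp(-k^(1/4)*x) + C2*exp(k^(1/4)*x) + C3*exp(-I*k^(1/4)*x) + C4*exp(I*k^(1/4)*x)


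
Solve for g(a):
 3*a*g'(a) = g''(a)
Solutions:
 g(a) = C1 + C2*erfi(sqrt(6)*a/2)


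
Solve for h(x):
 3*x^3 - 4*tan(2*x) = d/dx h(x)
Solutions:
 h(x) = C1 + 3*x^4/4 + 2*log(cos(2*x))


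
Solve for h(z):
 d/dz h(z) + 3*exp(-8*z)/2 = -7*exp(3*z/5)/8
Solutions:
 h(z) = C1 - 35*exp(3*z/5)/24 + 3*exp(-8*z)/16


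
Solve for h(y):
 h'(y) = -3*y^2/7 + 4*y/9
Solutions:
 h(y) = C1 - y^3/7 + 2*y^2/9


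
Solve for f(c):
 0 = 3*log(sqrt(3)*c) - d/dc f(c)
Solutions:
 f(c) = C1 + 3*c*log(c) - 3*c + 3*c*log(3)/2


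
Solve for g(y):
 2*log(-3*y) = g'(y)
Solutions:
 g(y) = C1 + 2*y*log(-y) + 2*y*(-1 + log(3))


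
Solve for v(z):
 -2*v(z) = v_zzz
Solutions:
 v(z) = C3*exp(-2^(1/3)*z) + (C1*sin(2^(1/3)*sqrt(3)*z/2) + C2*cos(2^(1/3)*sqrt(3)*z/2))*exp(2^(1/3)*z/2)


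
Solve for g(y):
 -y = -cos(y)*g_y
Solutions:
 g(y) = C1 + Integral(y/cos(y), y)


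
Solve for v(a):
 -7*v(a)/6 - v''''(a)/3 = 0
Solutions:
 v(a) = (C1*sin(14^(1/4)*a/2) + C2*cos(14^(1/4)*a/2))*exp(-14^(1/4)*a/2) + (C3*sin(14^(1/4)*a/2) + C4*cos(14^(1/4)*a/2))*exp(14^(1/4)*a/2)


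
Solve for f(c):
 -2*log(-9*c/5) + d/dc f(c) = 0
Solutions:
 f(c) = C1 + 2*c*log(-c) + 2*c*(-log(5) - 1 + 2*log(3))


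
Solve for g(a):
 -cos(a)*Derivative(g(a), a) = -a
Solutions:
 g(a) = C1 + Integral(a/cos(a), a)


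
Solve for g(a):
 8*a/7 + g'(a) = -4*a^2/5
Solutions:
 g(a) = C1 - 4*a^3/15 - 4*a^2/7


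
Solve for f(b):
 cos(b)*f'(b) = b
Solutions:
 f(b) = C1 + Integral(b/cos(b), b)


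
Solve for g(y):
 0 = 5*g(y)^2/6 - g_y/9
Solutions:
 g(y) = -2/(C1 + 15*y)


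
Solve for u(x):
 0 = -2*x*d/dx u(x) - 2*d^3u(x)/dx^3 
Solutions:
 u(x) = C1 + Integral(C2*airyai(-x) + C3*airybi(-x), x)


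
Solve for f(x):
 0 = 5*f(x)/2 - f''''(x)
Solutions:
 f(x) = C1*exp(-2^(3/4)*5^(1/4)*x/2) + C2*exp(2^(3/4)*5^(1/4)*x/2) + C3*sin(2^(3/4)*5^(1/4)*x/2) + C4*cos(2^(3/4)*5^(1/4)*x/2)


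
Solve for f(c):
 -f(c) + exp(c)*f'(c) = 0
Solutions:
 f(c) = C1*exp(-exp(-c))


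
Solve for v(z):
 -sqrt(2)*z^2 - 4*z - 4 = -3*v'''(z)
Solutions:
 v(z) = C1 + C2*z + C3*z^2 + sqrt(2)*z^5/180 + z^4/18 + 2*z^3/9


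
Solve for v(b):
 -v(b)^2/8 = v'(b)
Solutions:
 v(b) = 8/(C1 + b)


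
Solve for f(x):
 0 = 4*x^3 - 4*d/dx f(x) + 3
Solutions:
 f(x) = C1 + x^4/4 + 3*x/4


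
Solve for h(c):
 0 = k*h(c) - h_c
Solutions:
 h(c) = C1*exp(c*k)


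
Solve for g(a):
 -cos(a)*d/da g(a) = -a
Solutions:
 g(a) = C1 + Integral(a/cos(a), a)


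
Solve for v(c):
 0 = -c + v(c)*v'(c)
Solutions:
 v(c) = -sqrt(C1 + c^2)
 v(c) = sqrt(C1 + c^2)


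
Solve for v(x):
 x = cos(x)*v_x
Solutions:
 v(x) = C1 + Integral(x/cos(x), x)


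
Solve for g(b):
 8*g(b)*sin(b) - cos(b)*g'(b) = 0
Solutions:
 g(b) = C1/cos(b)^8


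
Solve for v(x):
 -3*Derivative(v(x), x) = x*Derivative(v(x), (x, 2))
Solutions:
 v(x) = C1 + C2/x^2


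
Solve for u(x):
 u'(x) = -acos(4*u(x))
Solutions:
 Integral(1/acos(4*_y), (_y, u(x))) = C1 - x


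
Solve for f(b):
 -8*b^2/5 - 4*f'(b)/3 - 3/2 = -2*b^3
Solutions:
 f(b) = C1 + 3*b^4/8 - 2*b^3/5 - 9*b/8


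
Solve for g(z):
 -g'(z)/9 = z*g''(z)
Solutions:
 g(z) = C1 + C2*z^(8/9)


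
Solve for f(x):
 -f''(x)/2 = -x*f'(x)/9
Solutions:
 f(x) = C1 + C2*erfi(x/3)


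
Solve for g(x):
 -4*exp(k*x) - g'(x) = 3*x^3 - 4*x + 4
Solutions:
 g(x) = C1 - 3*x^4/4 + 2*x^2 - 4*x - 4*exp(k*x)/k


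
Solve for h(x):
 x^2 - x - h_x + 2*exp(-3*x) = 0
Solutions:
 h(x) = C1 + x^3/3 - x^2/2 - 2*exp(-3*x)/3


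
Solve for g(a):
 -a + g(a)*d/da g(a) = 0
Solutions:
 g(a) = -sqrt(C1 + a^2)
 g(a) = sqrt(C1 + a^2)


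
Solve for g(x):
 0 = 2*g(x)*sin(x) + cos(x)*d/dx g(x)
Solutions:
 g(x) = C1*cos(x)^2


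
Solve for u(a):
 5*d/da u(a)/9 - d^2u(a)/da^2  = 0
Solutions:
 u(a) = C1 + C2*exp(5*a/9)


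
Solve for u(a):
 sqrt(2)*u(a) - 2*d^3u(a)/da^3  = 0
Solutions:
 u(a) = C3*exp(2^(5/6)*a/2) + (C1*sin(2^(5/6)*sqrt(3)*a/4) + C2*cos(2^(5/6)*sqrt(3)*a/4))*exp(-2^(5/6)*a/4)


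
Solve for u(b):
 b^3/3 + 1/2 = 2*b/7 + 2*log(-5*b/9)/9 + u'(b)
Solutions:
 u(b) = C1 + b^4/12 - b^2/7 - 2*b*log(-b)/9 + b*(-4*log(5) + 8*log(3) + 13)/18


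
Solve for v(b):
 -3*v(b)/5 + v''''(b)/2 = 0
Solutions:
 v(b) = C1*exp(-5^(3/4)*6^(1/4)*b/5) + C2*exp(5^(3/4)*6^(1/4)*b/5) + C3*sin(5^(3/4)*6^(1/4)*b/5) + C4*cos(5^(3/4)*6^(1/4)*b/5)


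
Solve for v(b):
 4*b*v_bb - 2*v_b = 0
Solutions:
 v(b) = C1 + C2*b^(3/2)


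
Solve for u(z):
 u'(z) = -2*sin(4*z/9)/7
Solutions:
 u(z) = C1 + 9*cos(4*z/9)/14


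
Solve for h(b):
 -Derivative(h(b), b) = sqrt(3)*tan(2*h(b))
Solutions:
 h(b) = -asin(C1*exp(-2*sqrt(3)*b))/2 + pi/2
 h(b) = asin(C1*exp(-2*sqrt(3)*b))/2


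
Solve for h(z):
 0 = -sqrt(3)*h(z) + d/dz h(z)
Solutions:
 h(z) = C1*exp(sqrt(3)*z)


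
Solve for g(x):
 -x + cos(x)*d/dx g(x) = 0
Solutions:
 g(x) = C1 + Integral(x/cos(x), x)


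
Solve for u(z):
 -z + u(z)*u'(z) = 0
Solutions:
 u(z) = -sqrt(C1 + z^2)
 u(z) = sqrt(C1 + z^2)


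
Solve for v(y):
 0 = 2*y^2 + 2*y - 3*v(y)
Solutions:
 v(y) = 2*y*(y + 1)/3


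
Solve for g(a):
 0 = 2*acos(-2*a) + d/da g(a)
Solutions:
 g(a) = C1 - 2*a*acos(-2*a) - sqrt(1 - 4*a^2)


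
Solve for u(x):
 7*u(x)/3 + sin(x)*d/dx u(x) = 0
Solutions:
 u(x) = C1*(cos(x) + 1)^(7/6)/(cos(x) - 1)^(7/6)


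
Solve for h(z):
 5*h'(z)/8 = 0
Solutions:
 h(z) = C1


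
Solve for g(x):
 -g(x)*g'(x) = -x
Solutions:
 g(x) = -sqrt(C1 + x^2)
 g(x) = sqrt(C1 + x^2)


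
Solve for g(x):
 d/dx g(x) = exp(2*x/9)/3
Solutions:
 g(x) = C1 + 3*exp(2*x/9)/2


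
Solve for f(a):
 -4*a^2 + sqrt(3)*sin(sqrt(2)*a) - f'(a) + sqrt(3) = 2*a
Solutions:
 f(a) = C1 - 4*a^3/3 - a^2 + sqrt(3)*a - sqrt(6)*cos(sqrt(2)*a)/2


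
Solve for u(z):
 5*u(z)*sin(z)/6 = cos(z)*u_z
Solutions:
 u(z) = C1/cos(z)^(5/6)


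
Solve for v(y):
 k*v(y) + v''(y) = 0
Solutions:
 v(y) = C1*exp(-y*sqrt(-k)) + C2*exp(y*sqrt(-k))


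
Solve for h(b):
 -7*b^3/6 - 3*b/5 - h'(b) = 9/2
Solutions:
 h(b) = C1 - 7*b^4/24 - 3*b^2/10 - 9*b/2


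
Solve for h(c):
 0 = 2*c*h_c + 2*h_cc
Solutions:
 h(c) = C1 + C2*erf(sqrt(2)*c/2)


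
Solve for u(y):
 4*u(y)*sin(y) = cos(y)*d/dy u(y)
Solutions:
 u(y) = C1/cos(y)^4


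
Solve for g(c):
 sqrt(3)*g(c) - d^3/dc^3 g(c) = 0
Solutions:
 g(c) = C3*exp(3^(1/6)*c) + (C1*sin(3^(2/3)*c/2) + C2*cos(3^(2/3)*c/2))*exp(-3^(1/6)*c/2)


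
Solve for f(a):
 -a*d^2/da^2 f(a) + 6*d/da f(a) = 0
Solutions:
 f(a) = C1 + C2*a^7


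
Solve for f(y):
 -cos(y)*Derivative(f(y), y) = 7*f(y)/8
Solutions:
 f(y) = C1*(sin(y) - 1)^(7/16)/(sin(y) + 1)^(7/16)


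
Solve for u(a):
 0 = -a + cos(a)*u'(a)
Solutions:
 u(a) = C1 + Integral(a/cos(a), a)


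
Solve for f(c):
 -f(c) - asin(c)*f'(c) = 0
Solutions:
 f(c) = C1*exp(-Integral(1/asin(c), c))


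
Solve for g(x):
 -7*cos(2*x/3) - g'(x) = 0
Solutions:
 g(x) = C1 - 21*sin(2*x/3)/2


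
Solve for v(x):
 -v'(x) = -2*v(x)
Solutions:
 v(x) = C1*exp(2*x)


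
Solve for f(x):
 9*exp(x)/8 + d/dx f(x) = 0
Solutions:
 f(x) = C1 - 9*exp(x)/8


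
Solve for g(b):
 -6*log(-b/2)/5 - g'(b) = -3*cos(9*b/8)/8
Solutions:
 g(b) = C1 - 6*b*log(-b)/5 + 6*b*log(2)/5 + 6*b/5 + sin(9*b/8)/3


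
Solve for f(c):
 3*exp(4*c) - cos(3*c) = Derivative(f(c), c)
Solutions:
 f(c) = C1 + 3*exp(4*c)/4 - sin(3*c)/3


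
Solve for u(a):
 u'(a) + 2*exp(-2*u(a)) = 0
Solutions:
 u(a) = log(-sqrt(C1 - 4*a))
 u(a) = log(C1 - 4*a)/2


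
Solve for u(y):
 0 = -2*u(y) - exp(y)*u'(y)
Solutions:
 u(y) = C1*exp(2*exp(-y))


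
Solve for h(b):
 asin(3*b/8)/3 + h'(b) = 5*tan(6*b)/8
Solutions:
 h(b) = C1 - b*asin(3*b/8)/3 - sqrt(64 - 9*b^2)/9 - 5*log(cos(6*b))/48


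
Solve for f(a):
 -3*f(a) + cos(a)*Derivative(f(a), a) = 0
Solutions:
 f(a) = C1*(sin(a) + 1)^(3/2)/(sin(a) - 1)^(3/2)


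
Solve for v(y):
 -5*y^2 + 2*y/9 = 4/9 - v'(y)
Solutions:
 v(y) = C1 + 5*y^3/3 - y^2/9 + 4*y/9


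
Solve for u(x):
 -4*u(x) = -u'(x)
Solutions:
 u(x) = C1*exp(4*x)


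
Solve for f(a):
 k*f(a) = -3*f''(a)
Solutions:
 f(a) = C1*exp(-sqrt(3)*a*sqrt(-k)/3) + C2*exp(sqrt(3)*a*sqrt(-k)/3)


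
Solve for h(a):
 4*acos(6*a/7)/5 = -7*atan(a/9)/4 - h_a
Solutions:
 h(a) = C1 - 4*a*acos(6*a/7)/5 - 7*a*atan(a/9)/4 + 2*sqrt(49 - 36*a^2)/15 + 63*log(a^2 + 81)/8


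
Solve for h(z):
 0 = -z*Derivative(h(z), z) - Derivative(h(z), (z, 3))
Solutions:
 h(z) = C1 + Integral(C2*airyai(-z) + C3*airybi(-z), z)


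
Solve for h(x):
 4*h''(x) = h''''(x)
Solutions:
 h(x) = C1 + C2*x + C3*exp(-2*x) + C4*exp(2*x)


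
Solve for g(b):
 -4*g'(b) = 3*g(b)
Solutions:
 g(b) = C1*exp(-3*b/4)


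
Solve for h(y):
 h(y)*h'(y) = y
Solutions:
 h(y) = -sqrt(C1 + y^2)
 h(y) = sqrt(C1 + y^2)


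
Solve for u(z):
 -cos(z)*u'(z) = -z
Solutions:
 u(z) = C1 + Integral(z/cos(z), z)


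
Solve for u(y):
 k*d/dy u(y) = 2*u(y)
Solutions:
 u(y) = C1*exp(2*y/k)


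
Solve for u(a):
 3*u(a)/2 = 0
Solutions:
 u(a) = 0


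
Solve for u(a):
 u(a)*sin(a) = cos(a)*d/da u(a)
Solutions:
 u(a) = C1/cos(a)


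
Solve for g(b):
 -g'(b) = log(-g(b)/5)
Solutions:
 Integral(1/(log(-_y) - log(5)), (_y, g(b))) = C1 - b


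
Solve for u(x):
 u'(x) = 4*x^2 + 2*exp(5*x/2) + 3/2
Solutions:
 u(x) = C1 + 4*x^3/3 + 3*x/2 + 4*exp(5*x/2)/5


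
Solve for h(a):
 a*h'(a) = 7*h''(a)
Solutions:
 h(a) = C1 + C2*erfi(sqrt(14)*a/14)


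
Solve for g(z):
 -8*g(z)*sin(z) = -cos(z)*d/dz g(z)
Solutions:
 g(z) = C1/cos(z)^8


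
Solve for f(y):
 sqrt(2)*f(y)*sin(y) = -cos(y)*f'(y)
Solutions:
 f(y) = C1*cos(y)^(sqrt(2))


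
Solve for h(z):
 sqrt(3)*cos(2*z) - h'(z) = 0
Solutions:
 h(z) = C1 + sqrt(3)*sin(2*z)/2


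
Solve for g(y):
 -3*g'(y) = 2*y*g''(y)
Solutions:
 g(y) = C1 + C2/sqrt(y)


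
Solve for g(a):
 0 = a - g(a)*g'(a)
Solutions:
 g(a) = -sqrt(C1 + a^2)
 g(a) = sqrt(C1 + a^2)


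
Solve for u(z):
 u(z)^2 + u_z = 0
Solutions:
 u(z) = 1/(C1 + z)


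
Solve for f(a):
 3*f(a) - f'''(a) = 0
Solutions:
 f(a) = C3*exp(3^(1/3)*a) + (C1*sin(3^(5/6)*a/2) + C2*cos(3^(5/6)*a/2))*exp(-3^(1/3)*a/2)


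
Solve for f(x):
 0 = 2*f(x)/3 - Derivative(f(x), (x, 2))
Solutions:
 f(x) = C1*exp(-sqrt(6)*x/3) + C2*exp(sqrt(6)*x/3)


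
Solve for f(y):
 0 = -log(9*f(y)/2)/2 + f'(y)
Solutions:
 2*Integral(1/(-log(_y) - 2*log(3) + log(2)), (_y, f(y))) = C1 - y


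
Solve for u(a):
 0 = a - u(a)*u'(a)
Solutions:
 u(a) = -sqrt(C1 + a^2)
 u(a) = sqrt(C1 + a^2)


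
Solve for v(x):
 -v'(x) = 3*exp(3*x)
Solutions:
 v(x) = C1 - exp(3*x)


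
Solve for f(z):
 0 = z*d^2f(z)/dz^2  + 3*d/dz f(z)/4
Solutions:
 f(z) = C1 + C2*z^(1/4)


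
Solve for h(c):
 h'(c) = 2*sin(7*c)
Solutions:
 h(c) = C1 - 2*cos(7*c)/7


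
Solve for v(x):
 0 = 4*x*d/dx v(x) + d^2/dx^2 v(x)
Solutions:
 v(x) = C1 + C2*erf(sqrt(2)*x)


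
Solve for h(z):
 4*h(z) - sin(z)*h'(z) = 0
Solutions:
 h(z) = C1*(cos(z)^2 - 2*cos(z) + 1)/(cos(z)^2 + 2*cos(z) + 1)


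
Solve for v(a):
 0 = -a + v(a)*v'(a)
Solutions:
 v(a) = -sqrt(C1 + a^2)
 v(a) = sqrt(C1 + a^2)


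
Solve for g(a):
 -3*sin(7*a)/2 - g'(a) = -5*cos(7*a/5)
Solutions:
 g(a) = C1 + 25*sin(7*a/5)/7 + 3*cos(7*a)/14


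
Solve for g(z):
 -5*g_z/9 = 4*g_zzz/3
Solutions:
 g(z) = C1 + C2*sin(sqrt(15)*z/6) + C3*cos(sqrt(15)*z/6)


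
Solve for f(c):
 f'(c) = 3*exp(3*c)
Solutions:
 f(c) = C1 + exp(3*c)


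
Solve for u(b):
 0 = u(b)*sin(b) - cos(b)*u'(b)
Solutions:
 u(b) = C1/cos(b)


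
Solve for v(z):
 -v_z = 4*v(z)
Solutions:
 v(z) = C1*exp(-4*z)


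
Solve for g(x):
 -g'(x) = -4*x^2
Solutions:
 g(x) = C1 + 4*x^3/3


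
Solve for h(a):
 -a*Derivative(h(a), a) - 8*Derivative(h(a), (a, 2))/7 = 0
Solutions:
 h(a) = C1 + C2*erf(sqrt(7)*a/4)


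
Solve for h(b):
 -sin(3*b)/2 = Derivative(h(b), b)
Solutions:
 h(b) = C1 + cos(3*b)/6


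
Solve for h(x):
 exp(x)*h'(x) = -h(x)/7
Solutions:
 h(x) = C1*exp(exp(-x)/7)


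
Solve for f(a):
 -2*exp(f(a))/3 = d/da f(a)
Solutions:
 f(a) = log(1/(C1 + 2*a)) + log(3)


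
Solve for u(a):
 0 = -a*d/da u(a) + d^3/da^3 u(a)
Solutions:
 u(a) = C1 + Integral(C2*airyai(a) + C3*airybi(a), a)


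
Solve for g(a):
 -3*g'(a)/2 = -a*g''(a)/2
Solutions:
 g(a) = C1 + C2*a^4


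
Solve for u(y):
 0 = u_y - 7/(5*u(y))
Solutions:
 u(y) = -sqrt(C1 + 70*y)/5
 u(y) = sqrt(C1 + 70*y)/5


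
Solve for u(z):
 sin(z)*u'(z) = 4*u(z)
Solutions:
 u(z) = C1*(cos(z)^2 - 2*cos(z) + 1)/(cos(z)^2 + 2*cos(z) + 1)


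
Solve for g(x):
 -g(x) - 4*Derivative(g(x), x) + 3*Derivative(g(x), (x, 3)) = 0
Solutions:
 g(x) = C1*exp(-x) + C2*exp(x*(3 - sqrt(21))/6) + C3*exp(x*(3 + sqrt(21))/6)


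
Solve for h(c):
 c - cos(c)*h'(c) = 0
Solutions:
 h(c) = C1 + Integral(c/cos(c), c)


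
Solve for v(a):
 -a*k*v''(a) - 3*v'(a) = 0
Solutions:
 v(a) = C1 + a^(((re(k) - 3)*re(k) + im(k)^2)/(re(k)^2 + im(k)^2))*(C2*sin(3*log(a)*Abs(im(k))/(re(k)^2 + im(k)^2)) + C3*cos(3*log(a)*im(k)/(re(k)^2 + im(k)^2)))


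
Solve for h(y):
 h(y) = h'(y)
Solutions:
 h(y) = C1*exp(y)


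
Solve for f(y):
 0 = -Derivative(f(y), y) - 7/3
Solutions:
 f(y) = C1 - 7*y/3


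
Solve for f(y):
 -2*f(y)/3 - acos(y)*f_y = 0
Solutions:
 f(y) = C1*exp(-2*Integral(1/acos(y), y)/3)


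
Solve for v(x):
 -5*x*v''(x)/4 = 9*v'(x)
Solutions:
 v(x) = C1 + C2/x^(31/5)


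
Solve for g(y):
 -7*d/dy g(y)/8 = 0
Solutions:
 g(y) = C1


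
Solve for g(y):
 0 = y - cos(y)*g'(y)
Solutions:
 g(y) = C1 + Integral(y/cos(y), y)


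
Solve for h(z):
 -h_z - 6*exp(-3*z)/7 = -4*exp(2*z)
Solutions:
 h(z) = C1 + 2*exp(2*z) + 2*exp(-3*z)/7


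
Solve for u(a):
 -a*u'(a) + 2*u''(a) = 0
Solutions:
 u(a) = C1 + C2*erfi(a/2)


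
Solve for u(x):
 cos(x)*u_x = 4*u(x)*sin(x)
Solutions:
 u(x) = C1/cos(x)^4


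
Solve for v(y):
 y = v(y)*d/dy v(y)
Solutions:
 v(y) = -sqrt(C1 + y^2)
 v(y) = sqrt(C1 + y^2)


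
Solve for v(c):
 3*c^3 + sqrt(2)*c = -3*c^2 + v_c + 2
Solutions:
 v(c) = C1 + 3*c^4/4 + c^3 + sqrt(2)*c^2/2 - 2*c


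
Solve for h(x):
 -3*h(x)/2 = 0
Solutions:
 h(x) = 0


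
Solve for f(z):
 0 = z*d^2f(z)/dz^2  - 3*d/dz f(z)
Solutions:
 f(z) = C1 + C2*z^4


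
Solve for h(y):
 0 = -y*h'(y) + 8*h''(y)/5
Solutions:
 h(y) = C1 + C2*erfi(sqrt(5)*y/4)


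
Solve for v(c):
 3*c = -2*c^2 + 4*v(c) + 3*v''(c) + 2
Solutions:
 v(c) = C1*sin(2*sqrt(3)*c/3) + C2*cos(2*sqrt(3)*c/3) + c^2/2 + 3*c/4 - 5/4


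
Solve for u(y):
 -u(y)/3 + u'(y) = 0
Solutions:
 u(y) = C1*exp(y/3)


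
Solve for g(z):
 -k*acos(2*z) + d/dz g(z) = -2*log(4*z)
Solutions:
 g(z) = C1 + k*(z*acos(2*z) - sqrt(1 - 4*z^2)/2) - 2*z*log(z) - 4*z*log(2) + 2*z


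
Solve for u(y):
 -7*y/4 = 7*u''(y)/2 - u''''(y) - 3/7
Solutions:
 u(y) = C1 + C2*y + C3*exp(-sqrt(14)*y/2) + C4*exp(sqrt(14)*y/2) - y^3/12 + 3*y^2/49


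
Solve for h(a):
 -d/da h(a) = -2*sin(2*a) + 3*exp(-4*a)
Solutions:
 h(a) = C1 - cos(2*a) + 3*exp(-4*a)/4


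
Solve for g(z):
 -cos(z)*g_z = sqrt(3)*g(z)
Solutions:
 g(z) = C1*(sin(z) - 1)^(sqrt(3)/2)/(sin(z) + 1)^(sqrt(3)/2)


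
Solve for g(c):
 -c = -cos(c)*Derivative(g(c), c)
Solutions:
 g(c) = C1 + Integral(c/cos(c), c)


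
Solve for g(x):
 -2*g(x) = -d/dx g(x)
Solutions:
 g(x) = C1*exp(2*x)


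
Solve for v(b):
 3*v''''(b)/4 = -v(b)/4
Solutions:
 v(b) = (C1*sin(sqrt(2)*3^(3/4)*b/6) + C2*cos(sqrt(2)*3^(3/4)*b/6))*exp(-sqrt(2)*3^(3/4)*b/6) + (C3*sin(sqrt(2)*3^(3/4)*b/6) + C4*cos(sqrt(2)*3^(3/4)*b/6))*exp(sqrt(2)*3^(3/4)*b/6)


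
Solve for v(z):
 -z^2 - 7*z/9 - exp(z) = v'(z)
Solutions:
 v(z) = C1 - z^3/3 - 7*z^2/18 - exp(z)


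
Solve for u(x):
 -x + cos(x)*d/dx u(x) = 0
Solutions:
 u(x) = C1 + Integral(x/cos(x), x)


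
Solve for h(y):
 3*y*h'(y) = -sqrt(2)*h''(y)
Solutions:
 h(y) = C1 + C2*erf(2^(1/4)*sqrt(3)*y/2)


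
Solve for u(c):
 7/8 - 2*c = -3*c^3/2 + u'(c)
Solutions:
 u(c) = C1 + 3*c^4/8 - c^2 + 7*c/8


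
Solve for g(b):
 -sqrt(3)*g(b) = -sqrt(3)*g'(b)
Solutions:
 g(b) = C1*exp(b)


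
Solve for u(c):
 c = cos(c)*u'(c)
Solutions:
 u(c) = C1 + Integral(c/cos(c), c)


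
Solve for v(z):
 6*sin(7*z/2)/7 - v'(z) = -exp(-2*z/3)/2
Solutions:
 v(z) = C1 - 12*cos(7*z/2)/49 - 3*exp(-2*z/3)/4


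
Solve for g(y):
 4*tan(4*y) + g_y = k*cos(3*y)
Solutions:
 g(y) = C1 + k*sin(3*y)/3 + log(cos(4*y))


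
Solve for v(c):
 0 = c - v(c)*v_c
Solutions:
 v(c) = -sqrt(C1 + c^2)
 v(c) = sqrt(C1 + c^2)


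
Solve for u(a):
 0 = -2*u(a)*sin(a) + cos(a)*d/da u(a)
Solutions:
 u(a) = C1/cos(a)^2


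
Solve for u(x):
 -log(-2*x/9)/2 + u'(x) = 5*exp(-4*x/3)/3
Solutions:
 u(x) = C1 + x*log(-x)/2 + x*(-log(3) - 1/2 + log(2)/2) - 5*exp(-4*x/3)/4


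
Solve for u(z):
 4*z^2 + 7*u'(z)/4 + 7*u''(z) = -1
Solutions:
 u(z) = C1 + C2*exp(-z/4) - 16*z^3/21 + 64*z^2/7 - 516*z/7


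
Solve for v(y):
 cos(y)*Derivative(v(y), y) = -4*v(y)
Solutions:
 v(y) = C1*(sin(y)^2 - 2*sin(y) + 1)/(sin(y)^2 + 2*sin(y) + 1)


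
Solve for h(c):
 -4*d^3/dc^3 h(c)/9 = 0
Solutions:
 h(c) = C1 + C2*c + C3*c^2


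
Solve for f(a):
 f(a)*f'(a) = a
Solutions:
 f(a) = -sqrt(C1 + a^2)
 f(a) = sqrt(C1 + a^2)


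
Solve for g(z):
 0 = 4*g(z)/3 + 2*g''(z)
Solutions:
 g(z) = C1*sin(sqrt(6)*z/3) + C2*cos(sqrt(6)*z/3)


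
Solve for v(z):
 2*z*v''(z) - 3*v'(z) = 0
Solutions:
 v(z) = C1 + C2*z^(5/2)


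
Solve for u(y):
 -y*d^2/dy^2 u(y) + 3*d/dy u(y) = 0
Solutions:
 u(y) = C1 + C2*y^4


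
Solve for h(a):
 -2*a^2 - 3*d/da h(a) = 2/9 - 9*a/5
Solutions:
 h(a) = C1 - 2*a^3/9 + 3*a^2/10 - 2*a/27


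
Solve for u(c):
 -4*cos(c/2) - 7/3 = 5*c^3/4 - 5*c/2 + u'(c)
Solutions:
 u(c) = C1 - 5*c^4/16 + 5*c^2/4 - 7*c/3 - 8*sin(c/2)


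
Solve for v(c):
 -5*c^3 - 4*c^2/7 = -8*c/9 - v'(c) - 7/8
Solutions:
 v(c) = C1 + 5*c^4/4 + 4*c^3/21 - 4*c^2/9 - 7*c/8


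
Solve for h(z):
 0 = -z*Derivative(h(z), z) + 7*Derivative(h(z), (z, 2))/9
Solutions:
 h(z) = C1 + C2*erfi(3*sqrt(14)*z/14)


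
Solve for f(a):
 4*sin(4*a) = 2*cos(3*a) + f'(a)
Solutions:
 f(a) = C1 - 2*sin(3*a)/3 - cos(4*a)


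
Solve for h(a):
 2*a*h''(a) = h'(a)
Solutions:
 h(a) = C1 + C2*a^(3/2)


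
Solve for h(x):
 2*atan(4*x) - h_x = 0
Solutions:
 h(x) = C1 + 2*x*atan(4*x) - log(16*x^2 + 1)/4


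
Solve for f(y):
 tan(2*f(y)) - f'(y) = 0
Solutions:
 f(y) = -asin(C1*exp(2*y))/2 + pi/2
 f(y) = asin(C1*exp(2*y))/2


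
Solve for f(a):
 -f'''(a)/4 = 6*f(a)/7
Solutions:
 f(a) = C3*exp(-2*3^(1/3)*7^(2/3)*a/7) + (C1*sin(3^(5/6)*7^(2/3)*a/7) + C2*cos(3^(5/6)*7^(2/3)*a/7))*exp(3^(1/3)*7^(2/3)*a/7)


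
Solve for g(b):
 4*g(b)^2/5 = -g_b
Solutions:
 g(b) = 5/(C1 + 4*b)


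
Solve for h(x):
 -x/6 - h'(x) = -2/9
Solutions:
 h(x) = C1 - x^2/12 + 2*x/9


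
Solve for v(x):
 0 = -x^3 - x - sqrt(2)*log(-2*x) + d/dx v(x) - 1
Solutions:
 v(x) = C1 + x^4/4 + x^2/2 + sqrt(2)*x*log(-x) + x*(-sqrt(2) + sqrt(2)*log(2) + 1)


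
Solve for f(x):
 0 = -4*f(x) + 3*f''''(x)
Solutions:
 f(x) = C1*exp(-sqrt(2)*3^(3/4)*x/3) + C2*exp(sqrt(2)*3^(3/4)*x/3) + C3*sin(sqrt(2)*3^(3/4)*x/3) + C4*cos(sqrt(2)*3^(3/4)*x/3)


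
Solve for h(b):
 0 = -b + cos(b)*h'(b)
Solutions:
 h(b) = C1 + Integral(b/cos(b), b)


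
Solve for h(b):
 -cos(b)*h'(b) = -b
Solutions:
 h(b) = C1 + Integral(b/cos(b), b)


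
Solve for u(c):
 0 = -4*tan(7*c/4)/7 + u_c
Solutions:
 u(c) = C1 - 16*log(cos(7*c/4))/49


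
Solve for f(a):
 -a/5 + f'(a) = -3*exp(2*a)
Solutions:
 f(a) = C1 + a^2/10 - 3*exp(2*a)/2


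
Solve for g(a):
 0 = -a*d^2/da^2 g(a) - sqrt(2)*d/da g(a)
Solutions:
 g(a) = C1 + C2*a^(1 - sqrt(2))


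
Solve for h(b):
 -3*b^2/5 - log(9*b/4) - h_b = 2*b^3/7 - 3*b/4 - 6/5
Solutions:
 h(b) = C1 - b^4/14 - b^3/5 + 3*b^2/8 - b*log(b) + b*log(4/9) + 11*b/5


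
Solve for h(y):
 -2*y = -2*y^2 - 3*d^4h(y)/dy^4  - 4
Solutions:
 h(y) = C1 + C2*y + C3*y^2 + C4*y^3 - y^6/540 + y^5/180 - y^4/18


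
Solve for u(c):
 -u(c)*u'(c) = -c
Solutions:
 u(c) = -sqrt(C1 + c^2)
 u(c) = sqrt(C1 + c^2)


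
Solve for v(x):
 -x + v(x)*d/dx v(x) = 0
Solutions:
 v(x) = -sqrt(C1 + x^2)
 v(x) = sqrt(C1 + x^2)


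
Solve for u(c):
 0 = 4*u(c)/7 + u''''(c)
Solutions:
 u(c) = (C1*sin(7^(3/4)*c/7) + C2*cos(7^(3/4)*c/7))*exp(-7^(3/4)*c/7) + (C3*sin(7^(3/4)*c/7) + C4*cos(7^(3/4)*c/7))*exp(7^(3/4)*c/7)


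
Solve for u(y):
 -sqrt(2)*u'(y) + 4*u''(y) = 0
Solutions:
 u(y) = C1 + C2*exp(sqrt(2)*y/4)


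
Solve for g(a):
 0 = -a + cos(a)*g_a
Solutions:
 g(a) = C1 + Integral(a/cos(a), a)


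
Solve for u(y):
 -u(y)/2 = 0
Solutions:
 u(y) = 0


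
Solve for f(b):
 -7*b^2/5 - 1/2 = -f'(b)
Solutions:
 f(b) = C1 + 7*b^3/15 + b/2


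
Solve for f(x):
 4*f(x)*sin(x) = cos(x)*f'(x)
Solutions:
 f(x) = C1/cos(x)^4


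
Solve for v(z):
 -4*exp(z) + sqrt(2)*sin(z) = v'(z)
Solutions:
 v(z) = C1 - 4*exp(z) - sqrt(2)*cos(z)


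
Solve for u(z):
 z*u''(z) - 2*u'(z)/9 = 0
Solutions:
 u(z) = C1 + C2*z^(11/9)


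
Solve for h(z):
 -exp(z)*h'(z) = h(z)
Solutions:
 h(z) = C1*exp(exp(-z))


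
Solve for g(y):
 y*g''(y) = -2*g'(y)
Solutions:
 g(y) = C1 + C2/y


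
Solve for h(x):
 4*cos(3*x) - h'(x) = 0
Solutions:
 h(x) = C1 + 4*sin(3*x)/3


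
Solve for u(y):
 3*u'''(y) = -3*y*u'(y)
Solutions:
 u(y) = C1 + Integral(C2*airyai(-y) + C3*airybi(-y), y)


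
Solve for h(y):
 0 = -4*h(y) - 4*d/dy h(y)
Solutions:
 h(y) = C1*exp(-y)


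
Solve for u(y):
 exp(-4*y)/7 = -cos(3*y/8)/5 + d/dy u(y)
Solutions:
 u(y) = C1 + 8*sin(3*y/8)/15 - exp(-4*y)/28


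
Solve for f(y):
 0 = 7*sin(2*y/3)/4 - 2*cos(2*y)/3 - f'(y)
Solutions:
 f(y) = C1 - sin(2*y)/3 - 21*cos(2*y/3)/8


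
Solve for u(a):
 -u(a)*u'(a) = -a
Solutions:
 u(a) = -sqrt(C1 + a^2)
 u(a) = sqrt(C1 + a^2)


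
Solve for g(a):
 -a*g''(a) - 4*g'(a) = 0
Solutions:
 g(a) = C1 + C2/a^3


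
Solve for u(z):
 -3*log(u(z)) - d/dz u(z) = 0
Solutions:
 li(u(z)) = C1 - 3*z


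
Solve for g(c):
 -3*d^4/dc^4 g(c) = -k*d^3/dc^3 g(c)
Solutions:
 g(c) = C1 + C2*c + C3*c^2 + C4*exp(c*k/3)


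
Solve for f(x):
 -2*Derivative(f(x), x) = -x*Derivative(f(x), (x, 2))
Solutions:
 f(x) = C1 + C2*x^3


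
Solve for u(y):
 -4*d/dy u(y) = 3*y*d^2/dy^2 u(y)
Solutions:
 u(y) = C1 + C2/y^(1/3)


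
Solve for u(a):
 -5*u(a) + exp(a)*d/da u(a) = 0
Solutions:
 u(a) = C1*exp(-5*exp(-a))


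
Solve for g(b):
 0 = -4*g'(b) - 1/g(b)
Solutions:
 g(b) = -sqrt(C1 - 2*b)/2
 g(b) = sqrt(C1 - 2*b)/2


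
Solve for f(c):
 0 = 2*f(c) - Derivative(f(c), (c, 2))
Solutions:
 f(c) = C1*exp(-sqrt(2)*c) + C2*exp(sqrt(2)*c)


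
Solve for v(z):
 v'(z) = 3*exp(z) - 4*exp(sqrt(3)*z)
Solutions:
 v(z) = C1 + 3*exp(z) - 4*sqrt(3)*exp(sqrt(3)*z)/3


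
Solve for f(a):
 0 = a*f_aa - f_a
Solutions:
 f(a) = C1 + C2*a^2


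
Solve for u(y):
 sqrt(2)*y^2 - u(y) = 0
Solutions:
 u(y) = sqrt(2)*y^2


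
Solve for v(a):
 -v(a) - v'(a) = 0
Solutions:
 v(a) = C1*exp(-a)


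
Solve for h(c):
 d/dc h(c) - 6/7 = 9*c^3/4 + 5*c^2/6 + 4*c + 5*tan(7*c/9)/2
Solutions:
 h(c) = C1 + 9*c^4/16 + 5*c^3/18 + 2*c^2 + 6*c/7 - 45*log(cos(7*c/9))/14


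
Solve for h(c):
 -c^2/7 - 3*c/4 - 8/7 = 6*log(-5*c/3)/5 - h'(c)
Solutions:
 h(c) = C1 + c^3/21 + 3*c^2/8 + 6*c*log(-c)/5 + 2*c*(-21*log(3) - 1 + 21*log(5))/35


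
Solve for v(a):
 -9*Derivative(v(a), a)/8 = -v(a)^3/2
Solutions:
 v(a) = -3*sqrt(2)*sqrt(-1/(C1 + 4*a))/2
 v(a) = 3*sqrt(2)*sqrt(-1/(C1 + 4*a))/2


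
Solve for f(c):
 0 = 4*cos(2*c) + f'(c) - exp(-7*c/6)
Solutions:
 f(c) = C1 - 2*sin(2*c) - 6*exp(-7*c/6)/7


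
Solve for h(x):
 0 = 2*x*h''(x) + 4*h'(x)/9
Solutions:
 h(x) = C1 + C2*x^(7/9)


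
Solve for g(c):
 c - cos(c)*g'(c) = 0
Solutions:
 g(c) = C1 + Integral(c/cos(c), c)


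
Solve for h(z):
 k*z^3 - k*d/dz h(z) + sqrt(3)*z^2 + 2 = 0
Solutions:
 h(z) = C1 + z^4/4 + sqrt(3)*z^3/(3*k) + 2*z/k


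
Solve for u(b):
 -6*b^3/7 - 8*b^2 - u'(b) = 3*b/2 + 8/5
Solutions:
 u(b) = C1 - 3*b^4/14 - 8*b^3/3 - 3*b^2/4 - 8*b/5


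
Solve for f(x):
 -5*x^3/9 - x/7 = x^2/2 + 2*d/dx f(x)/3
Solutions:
 f(x) = C1 - 5*x^4/24 - x^3/4 - 3*x^2/28


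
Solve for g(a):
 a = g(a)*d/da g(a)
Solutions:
 g(a) = -sqrt(C1 + a^2)
 g(a) = sqrt(C1 + a^2)


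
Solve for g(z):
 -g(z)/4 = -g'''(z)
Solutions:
 g(z) = C3*exp(2^(1/3)*z/2) + (C1*sin(2^(1/3)*sqrt(3)*z/4) + C2*cos(2^(1/3)*sqrt(3)*z/4))*exp(-2^(1/3)*z/4)


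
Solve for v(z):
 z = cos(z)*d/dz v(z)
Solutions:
 v(z) = C1 + Integral(z/cos(z), z)


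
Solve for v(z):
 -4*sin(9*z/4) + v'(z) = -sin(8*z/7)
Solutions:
 v(z) = C1 + 7*cos(8*z/7)/8 - 16*cos(9*z/4)/9


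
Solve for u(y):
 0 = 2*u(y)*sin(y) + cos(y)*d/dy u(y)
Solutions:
 u(y) = C1*cos(y)^2


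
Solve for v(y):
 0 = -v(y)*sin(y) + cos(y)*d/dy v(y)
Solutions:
 v(y) = C1/cos(y)


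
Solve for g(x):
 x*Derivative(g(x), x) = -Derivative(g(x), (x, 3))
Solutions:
 g(x) = C1 + Integral(C2*airyai(-x) + C3*airybi(-x), x)


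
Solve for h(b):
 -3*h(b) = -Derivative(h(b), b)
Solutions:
 h(b) = C1*exp(3*b)


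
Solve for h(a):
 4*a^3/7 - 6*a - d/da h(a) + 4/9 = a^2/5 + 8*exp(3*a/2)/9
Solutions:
 h(a) = C1 + a^4/7 - a^3/15 - 3*a^2 + 4*a/9 - 16*exp(3*a/2)/27


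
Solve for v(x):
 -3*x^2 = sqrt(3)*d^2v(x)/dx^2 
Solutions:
 v(x) = C1 + C2*x - sqrt(3)*x^4/12


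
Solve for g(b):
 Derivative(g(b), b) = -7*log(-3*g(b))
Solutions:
 Integral(1/(log(-_y) + log(3)), (_y, g(b)))/7 = C1 - b


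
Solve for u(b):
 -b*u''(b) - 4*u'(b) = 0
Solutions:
 u(b) = C1 + C2/b^3


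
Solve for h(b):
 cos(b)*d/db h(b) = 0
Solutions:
 h(b) = C1


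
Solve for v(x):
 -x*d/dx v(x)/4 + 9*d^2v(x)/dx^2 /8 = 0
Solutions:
 v(x) = C1 + C2*erfi(x/3)


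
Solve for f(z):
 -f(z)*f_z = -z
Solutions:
 f(z) = -sqrt(C1 + z^2)
 f(z) = sqrt(C1 + z^2)


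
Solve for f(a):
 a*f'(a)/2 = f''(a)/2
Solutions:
 f(a) = C1 + C2*erfi(sqrt(2)*a/2)


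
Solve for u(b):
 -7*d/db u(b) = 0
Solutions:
 u(b) = C1


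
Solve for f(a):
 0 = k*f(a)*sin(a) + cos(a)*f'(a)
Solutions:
 f(a) = C1*exp(k*log(cos(a)))


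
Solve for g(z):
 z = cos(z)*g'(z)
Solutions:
 g(z) = C1 + Integral(z/cos(z), z)


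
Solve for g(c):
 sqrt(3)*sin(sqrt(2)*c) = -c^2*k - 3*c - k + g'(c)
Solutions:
 g(c) = C1 + c^3*k/3 + 3*c^2/2 + c*k - sqrt(6)*cos(sqrt(2)*c)/2


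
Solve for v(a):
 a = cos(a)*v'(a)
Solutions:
 v(a) = C1 + Integral(a/cos(a), a)


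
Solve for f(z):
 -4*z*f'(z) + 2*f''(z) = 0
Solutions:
 f(z) = C1 + C2*erfi(z)


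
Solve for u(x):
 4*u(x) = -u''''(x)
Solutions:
 u(x) = (C1*sin(x) + C2*cos(x))*exp(-x) + (C3*sin(x) + C4*cos(x))*exp(x)


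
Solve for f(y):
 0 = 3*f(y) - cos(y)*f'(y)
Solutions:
 f(y) = C1*(sin(y) + 1)^(3/2)/(sin(y) - 1)^(3/2)


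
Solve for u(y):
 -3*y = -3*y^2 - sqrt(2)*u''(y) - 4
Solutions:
 u(y) = C1 + C2*y - sqrt(2)*y^4/8 + sqrt(2)*y^3/4 - sqrt(2)*y^2


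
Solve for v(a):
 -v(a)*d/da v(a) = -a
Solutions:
 v(a) = -sqrt(C1 + a^2)
 v(a) = sqrt(C1 + a^2)


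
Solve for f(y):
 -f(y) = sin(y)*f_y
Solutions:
 f(y) = C1*sqrt(cos(y) + 1)/sqrt(cos(y) - 1)


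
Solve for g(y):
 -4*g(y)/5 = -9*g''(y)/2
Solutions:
 g(y) = C1*exp(-2*sqrt(10)*y/15) + C2*exp(2*sqrt(10)*y/15)


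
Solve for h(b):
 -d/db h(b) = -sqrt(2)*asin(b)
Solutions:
 h(b) = C1 + sqrt(2)*(b*asin(b) + sqrt(1 - b^2))


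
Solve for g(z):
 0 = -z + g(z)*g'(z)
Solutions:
 g(z) = -sqrt(C1 + z^2)
 g(z) = sqrt(C1 + z^2)


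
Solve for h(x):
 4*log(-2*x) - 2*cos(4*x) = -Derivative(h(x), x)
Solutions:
 h(x) = C1 - 4*x*log(-x) - 4*x*log(2) + 4*x + sin(4*x)/2


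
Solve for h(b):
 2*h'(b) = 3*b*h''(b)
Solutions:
 h(b) = C1 + C2*b^(5/3)


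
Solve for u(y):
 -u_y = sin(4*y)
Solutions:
 u(y) = C1 + cos(4*y)/4


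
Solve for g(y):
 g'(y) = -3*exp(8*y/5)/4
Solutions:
 g(y) = C1 - 15*exp(8*y/5)/32


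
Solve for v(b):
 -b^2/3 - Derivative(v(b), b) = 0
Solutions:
 v(b) = C1 - b^3/9


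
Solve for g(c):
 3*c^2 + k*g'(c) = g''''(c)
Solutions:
 g(c) = C1 + C2*exp(c*k^(1/3)) + C3*exp(c*k^(1/3)*(-1 + sqrt(3)*I)/2) + C4*exp(-c*k^(1/3)*(1 + sqrt(3)*I)/2) - c^3/k


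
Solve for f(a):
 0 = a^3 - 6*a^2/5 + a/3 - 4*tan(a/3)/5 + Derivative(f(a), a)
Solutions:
 f(a) = C1 - a^4/4 + 2*a^3/5 - a^2/6 - 12*log(cos(a/3))/5


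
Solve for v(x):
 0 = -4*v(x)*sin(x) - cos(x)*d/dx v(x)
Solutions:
 v(x) = C1*cos(x)^4


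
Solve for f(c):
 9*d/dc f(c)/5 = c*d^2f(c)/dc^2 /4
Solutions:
 f(c) = C1 + C2*c^(41/5)


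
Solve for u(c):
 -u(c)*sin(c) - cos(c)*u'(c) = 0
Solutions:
 u(c) = C1*cos(c)


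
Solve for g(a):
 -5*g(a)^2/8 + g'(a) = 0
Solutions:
 g(a) = -8/(C1 + 5*a)


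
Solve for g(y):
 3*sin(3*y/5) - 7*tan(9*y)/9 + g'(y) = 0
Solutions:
 g(y) = C1 - 7*log(cos(9*y))/81 + 5*cos(3*y/5)


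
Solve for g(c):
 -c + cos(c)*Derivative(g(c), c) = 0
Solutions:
 g(c) = C1 + Integral(c/cos(c), c)


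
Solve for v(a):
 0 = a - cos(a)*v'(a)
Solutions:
 v(a) = C1 + Integral(a/cos(a), a)


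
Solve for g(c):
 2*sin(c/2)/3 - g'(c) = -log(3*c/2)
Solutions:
 g(c) = C1 + c*log(c) - c - c*log(2) + c*log(3) - 4*cos(c/2)/3


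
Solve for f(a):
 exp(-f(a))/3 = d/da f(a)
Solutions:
 f(a) = log(C1 + a/3)


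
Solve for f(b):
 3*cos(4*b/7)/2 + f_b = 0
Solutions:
 f(b) = C1 - 21*sin(4*b/7)/8


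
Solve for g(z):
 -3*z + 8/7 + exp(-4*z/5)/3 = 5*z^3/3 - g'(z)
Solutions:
 g(z) = C1 + 5*z^4/12 + 3*z^2/2 - 8*z/7 + 5*exp(-4*z/5)/12


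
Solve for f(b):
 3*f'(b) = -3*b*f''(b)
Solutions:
 f(b) = C1 + C2*log(b)


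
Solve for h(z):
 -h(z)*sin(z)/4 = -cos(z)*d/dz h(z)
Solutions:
 h(z) = C1/cos(z)^(1/4)


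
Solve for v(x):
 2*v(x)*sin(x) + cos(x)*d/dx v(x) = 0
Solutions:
 v(x) = C1*cos(x)^2


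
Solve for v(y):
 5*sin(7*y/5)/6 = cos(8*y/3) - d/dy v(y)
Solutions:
 v(y) = C1 + 3*sin(8*y/3)/8 + 25*cos(7*y/5)/42


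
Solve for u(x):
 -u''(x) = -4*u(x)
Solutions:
 u(x) = C1*exp(-2*x) + C2*exp(2*x)


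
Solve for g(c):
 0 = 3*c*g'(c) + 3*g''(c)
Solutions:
 g(c) = C1 + C2*erf(sqrt(2)*c/2)


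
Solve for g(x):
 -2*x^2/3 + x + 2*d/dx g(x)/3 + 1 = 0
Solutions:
 g(x) = C1 + x^3/3 - 3*x^2/4 - 3*x/2


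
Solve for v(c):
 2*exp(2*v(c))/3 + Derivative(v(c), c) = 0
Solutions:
 v(c) = log(-sqrt(1/(C1 + 2*c))) - log(2) + log(6)/2
 v(c) = log(1/(C1 + 2*c))/2 - log(2) + log(6)/2


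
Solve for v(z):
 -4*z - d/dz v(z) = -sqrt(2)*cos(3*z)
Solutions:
 v(z) = C1 - 2*z^2 + sqrt(2)*sin(3*z)/3


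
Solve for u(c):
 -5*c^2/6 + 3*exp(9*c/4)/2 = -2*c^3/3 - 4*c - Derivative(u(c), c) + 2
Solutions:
 u(c) = C1 - c^4/6 + 5*c^3/18 - 2*c^2 + 2*c - 2*exp(9*c/4)/3


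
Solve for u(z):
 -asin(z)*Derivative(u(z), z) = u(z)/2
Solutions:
 u(z) = C1*exp(-Integral(1/asin(z), z)/2)


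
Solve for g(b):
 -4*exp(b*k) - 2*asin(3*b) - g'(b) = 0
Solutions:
 g(b) = C1 - 2*b*asin(3*b) - 2*sqrt(1 - 9*b^2)/3 - 4*Piecewise((exp(b*k)/k, Ne(k, 0)), (b, True))


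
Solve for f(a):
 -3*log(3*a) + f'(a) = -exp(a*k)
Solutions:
 f(a) = C1 + 3*a*log(a) + 3*a*(-1 + log(3)) + Piecewise((-exp(a*k)/k, Ne(k, 0)), (-a, True))


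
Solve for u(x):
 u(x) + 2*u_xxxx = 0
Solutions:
 u(x) = (C1*sin(2^(1/4)*x/2) + C2*cos(2^(1/4)*x/2))*exp(-2^(1/4)*x/2) + (C3*sin(2^(1/4)*x/2) + C4*cos(2^(1/4)*x/2))*exp(2^(1/4)*x/2)


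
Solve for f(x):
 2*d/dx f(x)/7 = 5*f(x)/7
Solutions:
 f(x) = C1*exp(5*x/2)


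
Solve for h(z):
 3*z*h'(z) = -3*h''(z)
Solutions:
 h(z) = C1 + C2*erf(sqrt(2)*z/2)


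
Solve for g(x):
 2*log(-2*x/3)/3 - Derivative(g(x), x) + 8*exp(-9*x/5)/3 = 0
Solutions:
 g(x) = C1 + 2*x*log(-x)/3 + 2*x*(-log(3) - 1 + log(2))/3 - 40*exp(-9*x/5)/27


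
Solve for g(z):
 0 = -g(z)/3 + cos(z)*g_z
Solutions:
 g(z) = C1*(sin(z) + 1)^(1/6)/(sin(z) - 1)^(1/6)


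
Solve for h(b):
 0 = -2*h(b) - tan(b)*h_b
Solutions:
 h(b) = C1/sin(b)^2


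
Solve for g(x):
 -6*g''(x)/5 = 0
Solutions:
 g(x) = C1 + C2*x


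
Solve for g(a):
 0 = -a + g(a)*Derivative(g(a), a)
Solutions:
 g(a) = -sqrt(C1 + a^2)
 g(a) = sqrt(C1 + a^2)


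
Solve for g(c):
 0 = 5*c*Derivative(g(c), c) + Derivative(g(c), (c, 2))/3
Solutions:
 g(c) = C1 + C2*erf(sqrt(30)*c/2)


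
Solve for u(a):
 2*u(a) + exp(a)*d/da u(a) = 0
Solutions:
 u(a) = C1*exp(2*exp(-a))


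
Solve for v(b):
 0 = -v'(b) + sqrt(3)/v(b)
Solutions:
 v(b) = -sqrt(C1 + 2*sqrt(3)*b)
 v(b) = sqrt(C1 + 2*sqrt(3)*b)


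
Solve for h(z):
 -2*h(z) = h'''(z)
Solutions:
 h(z) = C3*exp(-2^(1/3)*z) + (C1*sin(2^(1/3)*sqrt(3)*z/2) + C2*cos(2^(1/3)*sqrt(3)*z/2))*exp(2^(1/3)*z/2)


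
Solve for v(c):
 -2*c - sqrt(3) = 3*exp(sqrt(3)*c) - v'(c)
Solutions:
 v(c) = C1 + c^2 + sqrt(3)*c + sqrt(3)*exp(sqrt(3)*c)


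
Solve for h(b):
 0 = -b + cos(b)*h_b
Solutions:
 h(b) = C1 + Integral(b/cos(b), b)


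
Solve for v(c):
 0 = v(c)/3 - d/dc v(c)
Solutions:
 v(c) = C1*exp(c/3)


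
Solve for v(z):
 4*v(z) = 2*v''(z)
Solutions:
 v(z) = C1*exp(-sqrt(2)*z) + C2*exp(sqrt(2)*z)


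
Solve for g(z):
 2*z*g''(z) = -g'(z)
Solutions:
 g(z) = C1 + C2*sqrt(z)


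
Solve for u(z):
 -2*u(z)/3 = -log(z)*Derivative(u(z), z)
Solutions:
 u(z) = C1*exp(2*li(z)/3)


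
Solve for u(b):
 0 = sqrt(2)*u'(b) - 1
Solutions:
 u(b) = C1 + sqrt(2)*b/2


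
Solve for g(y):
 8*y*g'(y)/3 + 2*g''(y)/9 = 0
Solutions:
 g(y) = C1 + C2*erf(sqrt(6)*y)


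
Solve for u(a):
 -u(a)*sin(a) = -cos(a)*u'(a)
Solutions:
 u(a) = C1/cos(a)


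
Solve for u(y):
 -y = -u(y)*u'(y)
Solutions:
 u(y) = -sqrt(C1 + y^2)
 u(y) = sqrt(C1 + y^2)


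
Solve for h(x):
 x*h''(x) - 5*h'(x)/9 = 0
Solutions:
 h(x) = C1 + C2*x^(14/9)


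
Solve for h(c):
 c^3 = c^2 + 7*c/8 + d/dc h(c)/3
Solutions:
 h(c) = C1 + 3*c^4/4 - c^3 - 21*c^2/16


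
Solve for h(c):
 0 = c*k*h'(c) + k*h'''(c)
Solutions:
 h(c) = C1 + Integral(C2*airyai(-c) + C3*airybi(-c), c)


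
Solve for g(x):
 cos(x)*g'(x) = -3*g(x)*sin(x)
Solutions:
 g(x) = C1*cos(x)^3


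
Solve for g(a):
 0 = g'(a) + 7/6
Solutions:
 g(a) = C1 - 7*a/6


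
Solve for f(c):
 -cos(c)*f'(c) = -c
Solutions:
 f(c) = C1 + Integral(c/cos(c), c)


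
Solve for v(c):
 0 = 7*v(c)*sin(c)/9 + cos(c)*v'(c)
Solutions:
 v(c) = C1*cos(c)^(7/9)


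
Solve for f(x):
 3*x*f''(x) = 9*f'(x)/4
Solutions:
 f(x) = C1 + C2*x^(7/4)


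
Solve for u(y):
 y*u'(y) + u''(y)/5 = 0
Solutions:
 u(y) = C1 + C2*erf(sqrt(10)*y/2)


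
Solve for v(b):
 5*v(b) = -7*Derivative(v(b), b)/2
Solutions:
 v(b) = C1*exp(-10*b/7)


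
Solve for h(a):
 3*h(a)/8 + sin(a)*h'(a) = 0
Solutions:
 h(a) = C1*(cos(a) + 1)^(3/16)/(cos(a) - 1)^(3/16)


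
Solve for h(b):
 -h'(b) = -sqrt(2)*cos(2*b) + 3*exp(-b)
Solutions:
 h(b) = C1 + sqrt(2)*sin(2*b)/2 + 3*exp(-b)


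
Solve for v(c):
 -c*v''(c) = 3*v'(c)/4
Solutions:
 v(c) = C1 + C2*c^(1/4)


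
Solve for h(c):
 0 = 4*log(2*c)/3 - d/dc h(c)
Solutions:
 h(c) = C1 + 4*c*log(c)/3 - 4*c/3 + 4*c*log(2)/3


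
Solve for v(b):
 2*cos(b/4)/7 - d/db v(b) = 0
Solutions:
 v(b) = C1 + 8*sin(b/4)/7


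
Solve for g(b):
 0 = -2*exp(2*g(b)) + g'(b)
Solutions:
 g(b) = log(-sqrt(-1/(C1 + 2*b))) - log(2)/2
 g(b) = log(-1/(C1 + 2*b))/2 - log(2)/2


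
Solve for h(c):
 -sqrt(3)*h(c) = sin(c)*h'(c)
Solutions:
 h(c) = C1*(cos(c) + 1)^(sqrt(3)/2)/(cos(c) - 1)^(sqrt(3)/2)


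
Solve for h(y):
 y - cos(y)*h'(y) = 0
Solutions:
 h(y) = C1 + Integral(y/cos(y), y)


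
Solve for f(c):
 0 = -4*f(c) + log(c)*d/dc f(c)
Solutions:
 f(c) = C1*exp(4*li(c))


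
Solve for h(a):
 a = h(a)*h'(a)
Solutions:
 h(a) = -sqrt(C1 + a^2)
 h(a) = sqrt(C1 + a^2)


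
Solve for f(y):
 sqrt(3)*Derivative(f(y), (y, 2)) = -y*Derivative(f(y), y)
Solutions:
 f(y) = C1 + C2*erf(sqrt(2)*3^(3/4)*y/6)


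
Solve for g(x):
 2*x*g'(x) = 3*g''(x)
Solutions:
 g(x) = C1 + C2*erfi(sqrt(3)*x/3)


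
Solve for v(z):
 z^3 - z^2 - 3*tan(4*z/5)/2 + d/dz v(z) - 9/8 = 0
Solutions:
 v(z) = C1 - z^4/4 + z^3/3 + 9*z/8 - 15*log(cos(4*z/5))/8


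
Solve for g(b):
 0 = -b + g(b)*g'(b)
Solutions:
 g(b) = -sqrt(C1 + b^2)
 g(b) = sqrt(C1 + b^2)


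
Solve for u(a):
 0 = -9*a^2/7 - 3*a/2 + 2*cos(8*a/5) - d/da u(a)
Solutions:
 u(a) = C1 - 3*a^3/7 - 3*a^2/4 + 5*sin(8*a/5)/4


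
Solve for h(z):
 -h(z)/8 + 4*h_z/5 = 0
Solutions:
 h(z) = C1*exp(5*z/32)


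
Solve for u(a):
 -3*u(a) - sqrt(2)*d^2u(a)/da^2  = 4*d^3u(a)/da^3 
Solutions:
 u(a) = C1*exp(a*(-2*sqrt(2) + 2^(2/3)/(sqrt(2) + 324 + sqrt(-2 + (sqrt(2) + 324)^2))^(1/3) + 2^(1/3)*(sqrt(2) + 324 + sqrt(-2 + (sqrt(2) + 324)^2))^(1/3))/24)*sin(2^(1/3)*sqrt(3)*a*(-(sqrt(2) + 324 + sqrt(-2 + (sqrt(2) + 324)^2))^(1/3) + 2^(1/3)/(sqrt(2) + 324 + sqrt(-2 + (sqrt(2) + 324)^2))^(1/3))/24) + C2*exp(a*(-2*sqrt(2) + 2^(2/3)/(sqrt(2) + 324 + sqrt(-2 + (sqrt(2) + 324)^2))^(1/3) + 2^(1/3)*(sqrt(2) + 324 + sqrt(-2 + (sqrt(2) + 324)^2))^(1/3))/24)*cos(2^(1/3)*sqrt(3)*a*(-(sqrt(2) + 324 + sqrt(-2 + (sqrt(2) + 324)^2))^(1/3) + 2^(1/3)/(sqrt(2) + 324 + sqrt(-2 + (sqrt(2) + 324)^2))^(1/3))/24) + C3*exp(-a*(2^(2/3)/(sqrt(2) + 324 + sqrt(-2 + (sqrt(2) + 324)^2))^(1/3) + sqrt(2) + 2^(1/3)*(sqrt(2) + 324 + sqrt(-2 + (sqrt(2) + 324)^2))^(1/3))/12)


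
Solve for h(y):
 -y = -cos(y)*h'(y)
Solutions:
 h(y) = C1 + Integral(y/cos(y), y)


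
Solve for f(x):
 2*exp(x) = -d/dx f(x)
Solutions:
 f(x) = C1 - 2*exp(x)
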